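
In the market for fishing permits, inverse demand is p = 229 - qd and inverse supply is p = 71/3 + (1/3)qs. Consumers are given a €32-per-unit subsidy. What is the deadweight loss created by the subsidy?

Deadweight loss = €384

Pre-subsidy: 229 - q = 71/3 + (1/3)q gives q* = 154 and p* = 75.
With the rebate, buyers effectively pay pb = ps − 32, where ps is the price sellers receive.
On the curves, pb = 229 - q and ps = 71/3 + (1/3)q; the wedge ps − pb = 32 gives 71/3 + (1/3)q − (229 - q) = 32, so q' = 178.
Then pb = 229 − 1·178 = 51 and ps = 71/3 + (1/3)·178 = 83.
The subsidy expands output by 178 − 154 = 24 past the efficient level; on those units the gap between marginal cost and willingness to pay runs from 0 up to 32.
DWL = ½ × 32 × 24 = 384.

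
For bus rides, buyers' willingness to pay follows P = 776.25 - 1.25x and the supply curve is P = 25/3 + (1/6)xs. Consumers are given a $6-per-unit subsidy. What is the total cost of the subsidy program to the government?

Government cost = 55722/17

Pre-subsidy: 776.25 - 1.25x = 25/3 + (1/6)x gives x* = 9215/17 and P* = 3355/34.
With the rebate, buyers effectively pay Pb = Ps − 6, where Ps is the price sellers receive.
On the curves, Pb = 776.25 - 1.25x and Ps = 25/3 + (1/6)x; the wedge Ps − Pb = 6 gives 25/3 + (1/6)x − (776.25 - 1.25x) = 6, so x' = 9287/17.
Then Pb = 776.25 − 1.25·(9287/17) = 3175/34 and Ps = 25/3 + (1/6)·(9287/17) = 3379/34.
Government outlay = subsidy × quantity = 6 × 9287/17 = 55722/17.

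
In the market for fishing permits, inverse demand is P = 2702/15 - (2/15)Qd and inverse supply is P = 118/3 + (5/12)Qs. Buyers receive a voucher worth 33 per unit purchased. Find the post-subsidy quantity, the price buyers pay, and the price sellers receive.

Q' = 316; buyers pay 138; sellers receive 171

Pre-subsidy: 2702/15 - (2/15)Q = 118/3 + (5/12)Q gives Q* = 256 and P* = 146.
With the rebate, buyers effectively pay Pb = Ps − 33, where Ps is the price sellers receive.
On the curves, Pb = 2702/15 - (2/15)Q and Ps = 118/3 + (5/12)Q; the wedge Ps − Pb = 33 gives 118/3 + (5/12)Q − (2702/15 - (2/15)Q) = 33, so Q' = 316.
Then Pb = 2702/15 − (2/15)·316 = 138 and Ps = 118/3 + (5/12)·316 = 171.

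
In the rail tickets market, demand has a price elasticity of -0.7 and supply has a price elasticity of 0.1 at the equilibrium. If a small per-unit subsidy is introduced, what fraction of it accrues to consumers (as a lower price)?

For a small subsidy around the equilibrium, the benefit split depends on the relative slopes, which at a point are proportional to the elasticities.
Buyer share = εs/(εs + |εd|) = 0.1/(0.1 + 0.7) = 0.125; seller share = |εd|/(εs + |εd|) = 0.875.

Consumer share = 0.125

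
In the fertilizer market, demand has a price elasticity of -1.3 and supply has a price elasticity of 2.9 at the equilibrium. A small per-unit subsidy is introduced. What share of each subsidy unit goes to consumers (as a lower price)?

For a small subsidy around the equilibrium, the benefit split depends on the relative slopes, which at a point are proportional to the elasticities.
Buyer share = εs/(εs + |εd|) = 2.9/(2.9 + 1.3) = 29/42; seller share = |εd|/(εs + |εd|) = 13/42.

Consumer share = 29/42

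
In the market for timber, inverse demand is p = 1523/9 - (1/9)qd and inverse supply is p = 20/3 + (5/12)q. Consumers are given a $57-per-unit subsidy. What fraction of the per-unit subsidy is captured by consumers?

Pre-subsidy: 1523/9 - (1/9)q = 20/3 + (5/12)q gives q* = 308 and p* = 135.
With the rebate, buyers effectively pay pb = ps − 57, where ps is the price sellers receive.
On the curves, pb = 1523/9 - (1/9)q and ps = 20/3 + (5/12)q; the wedge ps − pb = 57 gives 20/3 + (5/12)q − (1523/9 - (1/9)q) = 57, so q' = 416.
Then pb = 1523/9 − (1/9)·416 = 123 and ps = 20/3 + (5/12)·416 = 180.
Buyers' price falls by p* − pb = 135 − 123 = 12; sellers' price rises by ps − p* = 180 − 135 = 45.
So consumers capture 12/57 = 4/19 of each unit of subsidy.

Consumer share = 4/19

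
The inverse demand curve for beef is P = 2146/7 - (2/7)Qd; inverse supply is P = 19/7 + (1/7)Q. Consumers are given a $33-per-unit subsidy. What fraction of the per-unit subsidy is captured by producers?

Producer share = 1/3

Pre-subsidy: 2146/7 - (2/7)Q = 19/7 + (1/7)Q gives Q* = 709 and P* = 104.
With the rebate, buyers effectively pay Pb = Ps − 33, where Ps is the price sellers receive.
On the curves, Pb = 2146/7 - (2/7)Q and Ps = 19/7 + (1/7)Q; the wedge Ps − Pb = 33 gives 19/7 + (1/7)Q − (2146/7 - (2/7)Q) = 33, so Q' = 786.
Then Pb = 2146/7 − (2/7)·786 = 82 and Ps = 19/7 + (1/7)·786 = 115.
Buyers' price falls by P* − Pb = 104 − 82 = 22; sellers' price rises by Ps − P* = 115 − 104 = 11.
So producers capture 11/33 = 1/3 of each unit of subsidy.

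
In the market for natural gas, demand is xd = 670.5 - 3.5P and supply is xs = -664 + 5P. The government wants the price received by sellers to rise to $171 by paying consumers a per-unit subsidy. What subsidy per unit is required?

At a seller price of 171, quantity supplied is -664 + 5·171 = 191.
Buyers absorb 191 only when they pay Pb with 670.5 − 3.5·Pb = 191, i.e. Pb = 137.
s = Ps − Pb = 171 − 137 = 34.

Required subsidy s = $34 per unit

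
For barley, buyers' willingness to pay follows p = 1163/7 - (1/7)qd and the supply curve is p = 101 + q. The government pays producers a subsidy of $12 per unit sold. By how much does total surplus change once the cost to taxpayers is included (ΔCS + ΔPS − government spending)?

Net change in total surplus = -$63

Pre-subsidy: 1163/7 - (1/7)q = 101 + q gives q* = 57 and p* = 158.
With the subsidy, sellers receive ps = pb + 12 for each unit, where pb is the price buyers pay.
On the curves, pb = 1163/7 - (1/7)q and ps = 101 + q; the wedge ps − pb = 12 gives 101 + q − (1163/7 - (1/7)q) = 12, so q' = 67.5.
Then pb = 1163/7 − (1/7)·67.5 = 156.5 and ps = 101 + 1·67.5 = 168.5.
ΔCS = ½(57 + 67.5)(158 − 156.5) = 93.375; ΔPS = ½(57 + 67.5)(168.5 − 158) = 653.625.
Government spending = 12 × 67.5 = 810.
Net change = 93.375 + 653.625 − 810 = -63. The loss equals the DWL triangle ½·12·10.5.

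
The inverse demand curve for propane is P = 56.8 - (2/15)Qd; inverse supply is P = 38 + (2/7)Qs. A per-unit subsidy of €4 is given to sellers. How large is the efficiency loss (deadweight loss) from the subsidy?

Pre-subsidy: 56.8 - (2/15)Q = 38 + (2/7)Q gives Q* = 987/22 and P* = 559/11.
With the subsidy, sellers receive Ps = Pb + 4 for each unit, where Pb is the price buyers pay.
On the curves, Pb = 56.8 - (2/15)Q and Ps = 38 + (2/7)Q; the wedge Ps − Pb = 4 gives 38 + (2/7)Q − (56.8 - (2/15)Q) = 4, so Q' = 1197/22.
Then Pb = 56.8 − (2/15)·(1197/22) = 545/11 and Ps = 38 + (2/7)·(1197/22) = 589/11.
The subsidy expands output by 1197/22 − 987/22 = 105/11 past the efficient level; on those units the gap between marginal cost and willingness to pay runs from 0 up to 4.
DWL = ½ × 4 × 105/11 = 210/11.

Deadweight loss = 210/11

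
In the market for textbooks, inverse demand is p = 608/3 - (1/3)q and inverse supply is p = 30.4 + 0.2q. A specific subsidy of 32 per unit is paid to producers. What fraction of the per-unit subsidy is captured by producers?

Producer share = 0.375

Pre-subsidy: 608/3 - (1/3)q = 30.4 + 0.2q gives q* = 323 and p* = 95.
With the subsidy, sellers receive ps = pb + 32 for each unit, where pb is the price buyers pay.
On the curves, pb = 608/3 - (1/3)q and ps = 30.4 + 0.2q; the wedge ps − pb = 32 gives 30.4 + 0.2q − (608/3 - (1/3)q) = 32, so q' = 383.
Then pb = 608/3 − (1/3)·383 = 75 and ps = 30.4 + 0.2·383 = 107.
Buyers' price falls by p* − pb = 95 − 75 = 20; sellers' price rises by ps − p* = 107 − 95 = 12.
So producers capture 12/32 = 0.375 of each unit of subsidy.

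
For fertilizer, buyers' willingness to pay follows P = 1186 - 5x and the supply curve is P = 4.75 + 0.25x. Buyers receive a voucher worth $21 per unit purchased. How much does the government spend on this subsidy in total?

Pre-subsidy: 1186 - 5x = 4.75 + 0.25x gives x* = 225 and P* = 61.
With the rebate, buyers effectively pay Pb = Ps − 21, where Ps is the price sellers receive.
On the curves, Pb = 1186 - 5x and Ps = 4.75 + 0.25x; the wedge Ps − Pb = 21 gives 4.75 + 0.25x − (1186 - 5x) = 21, so x' = 229.
Then Pb = 1186 − 5·229 = 41 and Ps = 4.75 + 0.25·229 = 62.
Government outlay = subsidy × quantity = 21 × 229 = 4809.

Government cost = $4809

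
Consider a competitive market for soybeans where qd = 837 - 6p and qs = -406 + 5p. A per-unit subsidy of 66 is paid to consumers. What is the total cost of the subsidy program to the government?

Government cost = 22374

Pre-subsidy: 837 - 6p = -406 + 5p gives p* = 113, q* = 159.
With the rebate, buyers effectively pay pb = ps − 66, where ps is the price sellers receive.
Demand in terms of ps becomes qd = 837 − 6(ps − 66) = 1233 - 6ps. Setting this equal to supply: 1233 - 6ps = -406 + 5ps, so ps = 149.
Buyers pay pb = 149 − 66 = 83; q' = -406 + 5·149 = 339.
Government outlay = subsidy × quantity = 66 × 339 = 22374.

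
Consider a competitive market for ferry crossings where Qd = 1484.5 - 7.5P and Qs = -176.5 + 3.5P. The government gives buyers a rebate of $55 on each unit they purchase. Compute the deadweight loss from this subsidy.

Deadweight loss = $3609.375

Pre-subsidy: 1484.5 - 7.5P = -176.5 + 3.5P gives P* = 151, Q* = 352.
With the rebate, buyers effectively pay Pb = Ps − 55, where Ps is the price sellers receive.
Demand in terms of Ps becomes Qd = 1484.5 − 7.5(Ps − 55) = 1897 - 7.5Ps. Setting this equal to supply: 1897 - 7.5Ps = -176.5 + 3.5Ps, so Ps = 188.5.
Buyers pay Pb = 188.5 − 55 = 133.5; Q' = -176.5 + 3.5·188.5 = 483.25.
The subsidy expands output by 483.25 − 352 = 131.25 past the efficient level; on those units the gap between marginal cost and willingness to pay runs from 0 up to 55.
DWL = ½ × 55 × 131.25 = 3609.375.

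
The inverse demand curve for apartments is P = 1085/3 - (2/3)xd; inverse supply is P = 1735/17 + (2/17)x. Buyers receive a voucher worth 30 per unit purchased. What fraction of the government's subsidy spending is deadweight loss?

Pre-subsidy: 1085/3 - (2/3)x = 1735/17 + (2/17)x gives x* = 331 and P* = 141.
With the rebate, buyers effectively pay Pb = Ps − 30, where Ps is the price sellers receive.
On the curves, Pb = 1085/3 - (2/3)x and Ps = 1735/17 + (2/17)x; the wedge Ps − Pb = 30 gives 1735/17 + (2/17)x − (1085/3 - (2/3)x) = 30, so x' = 369.25.
Then Pb = 1085/3 − (2/3)·369.25 = 115.5 and Ps = 1735/17 + (2/17)·369.25 = 145.5.
ΔCS = ½(331 + 369.25)(141 − 115.5) = 8928.1875; ΔPS = ½(331 + 369.25)(145.5 − 141) = 1575.5625.
Government spending = 30 × 369.25 = 11077.5.
DWL = ½ × 30 × (369.25 − 331) = 573.75; fraction = 573.75 / 11077.5 = 153/2954.

DWL / government spending = 153/2954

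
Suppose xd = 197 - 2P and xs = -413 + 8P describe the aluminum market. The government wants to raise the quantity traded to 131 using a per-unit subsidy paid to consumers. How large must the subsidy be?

At x = 131, invert demand for the buyer price: Pb = (197 − 131)/2 = 33; invert supply for the seller price: Ps = (131 − (-413))/8 = 68.
The subsidy must fill the gap: s = Ps − Pb = 68 − 33 = 35.

Required subsidy s = 35 per unit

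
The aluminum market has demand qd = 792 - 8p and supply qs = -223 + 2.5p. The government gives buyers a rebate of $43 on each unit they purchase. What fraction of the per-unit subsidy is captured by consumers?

Pre-subsidy: 792 - 8p = -223 + 2.5p gives p* = 290/3, q* = 56/3.
With the rebate, buyers effectively pay pb = ps − 43, where ps is the price sellers receive.
Demand in terms of ps becomes qd = 792 − 8(ps − 43) = 1136 - 8ps. Setting this equal to supply: 1136 - 8ps = -223 + 2.5ps, so ps = 906/7.
Buyers pay pb = 906/7 − 43 = 605/7; q' = -223 + 2.5·(906/7) = 704/7.
Buyers' price falls by p* − pb = 290/3 − 605/7 = 215/21; sellers' price rises by ps − p* = 906/7 − 290/3 = 688/21.
So consumers capture (215/21)/43 = 5/21 of each unit of subsidy.

Consumer share = 5/21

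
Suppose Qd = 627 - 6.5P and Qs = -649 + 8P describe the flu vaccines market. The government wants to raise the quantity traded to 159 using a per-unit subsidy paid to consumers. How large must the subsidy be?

Required subsidy s = 29 per unit

At Q = 159, invert demand for the buyer price: Pb = (627 − 159)/6.5 = 72; invert supply for the seller price: Ps = (159 − (-649))/8 = 101.
The subsidy must fill the gap: s = Ps − Pb = 101 − 72 = 29.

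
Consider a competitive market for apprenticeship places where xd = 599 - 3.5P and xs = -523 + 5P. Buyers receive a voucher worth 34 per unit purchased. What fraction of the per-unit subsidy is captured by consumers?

Consumer share = 10/17

Pre-subsidy: 599 - 3.5P = -523 + 5P gives P* = 132, x* = 137.
With the rebate, buyers effectively pay Pb = Ps − 34, where Ps is the price sellers receive.
Demand in terms of Ps becomes xd = 599 − 3.5(Ps − 34) = 718 - 3.5Ps. Setting this equal to supply: 718 - 3.5Ps = -523 + 5Ps, so Ps = 146.
Buyers pay Pb = 146 − 34 = 112; x' = -523 + 5·146 = 207.
Buyers' price falls by P* − Pb = 132 − 112 = 20; sellers' price rises by Ps − P* = 146 − 132 = 14.
So consumers capture 20/34 = 10/17 of each unit of subsidy.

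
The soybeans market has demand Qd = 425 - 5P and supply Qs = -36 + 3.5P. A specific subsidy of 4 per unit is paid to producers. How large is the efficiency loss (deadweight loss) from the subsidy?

Pre-subsidy: 425 - 5P = -36 + 3.5P gives P* = 922/17, Q* = 2615/17.
With the subsidy, sellers receive Ps = Pb + 4 for each unit, where Pb is the price buyers pay.
Supply in terms of Pb becomes Qs = -36 + 3.5(Pb + 4) = -22 + 3.5Pb. Setting this equal to demand: 425 - 5Pb = -22 + 3.5Pb, so Pb = 894/17.
Sellers receive Ps = 894/17 + 4 = 962/17; Q' = 425 − 5·(894/17) = 2755/17.
The subsidy expands output by 2755/17 − 2615/17 = 140/17 past the efficient level; on those units the gap between marginal cost and willingness to pay runs from 0 up to 4.
DWL = ½ × 4 × 140/17 = 280/17.

Deadweight loss = 280/17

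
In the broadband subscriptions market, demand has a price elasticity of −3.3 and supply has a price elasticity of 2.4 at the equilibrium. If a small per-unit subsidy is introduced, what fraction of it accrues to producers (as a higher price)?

For a small subsidy around the equilibrium, the benefit split depends on the relative slopes, which at a point are proportional to the elasticities.
Buyer share = εs/(εs + |εd|) = 2.4/(2.4 + 3.3) = 8/19; seller share = |εd|/(εs + |εd|) = 11/19.
So producers capture 11/19 of the subsidy.

Producer share = 11/19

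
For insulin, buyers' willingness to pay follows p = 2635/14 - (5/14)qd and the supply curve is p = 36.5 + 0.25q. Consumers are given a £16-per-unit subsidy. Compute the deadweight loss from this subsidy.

Pre-subsidy: 2635/14 - (5/14)q = 36.5 + 0.25q gives q* = 4248/17 and p* = 3365/34.
With the rebate, buyers effectively pay pb = ps − 16, where ps is the price sellers receive.
On the curves, pb = 2635/14 - (5/14)q and ps = 36.5 + 0.25q; the wedge ps − pb = 16 gives 36.5 + 0.25q − (2635/14 - (5/14)q) = 16, so q' = 4696/17.
Then pb = 2635/14 − (5/14)·(4696/17) = 3045/34 and ps = 36.5 + 0.25·(4696/17) = 3589/34.
The subsidy expands output by 4696/17 − 4248/17 = 448/17 past the efficient level; on those units the gap between marginal cost and willingness to pay runs from 0 up to 16.
DWL = ½ × 16 × 448/17 = 3584/17.

Deadweight loss = 3584/17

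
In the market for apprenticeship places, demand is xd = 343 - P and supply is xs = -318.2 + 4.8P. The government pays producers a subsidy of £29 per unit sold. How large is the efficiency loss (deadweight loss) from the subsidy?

Pre-subsidy: 343 - P = -318.2 + 4.8P gives P* = 114, x* = 229.
With the subsidy, sellers receive Ps = Pb + 29 for each unit, where Pb is the price buyers pay.
Supply in terms of Pb becomes xs = -318.2 + 4.8(Pb + 29) = -179 + 4.8Pb. Setting this equal to demand: 343 - Pb = -179 + 4.8Pb, so Pb = 90.
Sellers receive Ps = 90 + 29 = 119; x' = 343 − 1·90 = 253.
The subsidy expands output by 253 − 229 = 24 past the efficient level; on those units the gap between marginal cost and willingness to pay runs from 0 up to 29.
DWL = ½ × 29 × 24 = 348.

Deadweight loss = £348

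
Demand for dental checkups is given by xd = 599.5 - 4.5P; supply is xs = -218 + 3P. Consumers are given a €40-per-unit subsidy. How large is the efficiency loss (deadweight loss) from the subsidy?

Pre-subsidy: 599.5 - 4.5P = -218 + 3P gives P* = 109, x* = 109.
With the rebate, buyers effectively pay Pb = Ps − 40, where Ps is the price sellers receive.
Demand in terms of Ps becomes xd = 599.5 − 4.5(Ps − 40) = 779.5 - 4.5Ps. Setting this equal to supply: 779.5 - 4.5Ps = -218 + 3Ps, so Ps = 133.
Buyers pay Pb = 133 − 40 = 93; x' = -218 + 3·133 = 181.
The subsidy expands output by 181 − 109 = 72 past the efficient level; on those units the gap between marginal cost and willingness to pay runs from 0 up to 40.
DWL = ½ × 40 × 72 = 1440.

Deadweight loss = €1440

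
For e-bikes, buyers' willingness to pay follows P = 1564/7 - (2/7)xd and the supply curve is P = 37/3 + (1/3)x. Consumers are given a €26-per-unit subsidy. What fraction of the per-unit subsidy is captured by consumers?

Consumer share = 6/13

Pre-subsidy: 1564/7 - (2/7)x = 37/3 + (1/3)x gives x* = 341 and P* = 126.
With the rebate, buyers effectively pay Pb = Ps − 26, where Ps is the price sellers receive.
On the curves, Pb = 1564/7 - (2/7)x and Ps = 37/3 + (1/3)x; the wedge Ps − Pb = 26 gives 37/3 + (1/3)x − (1564/7 - (2/7)x) = 26, so x' = 383.
Then Pb = 1564/7 − (2/7)·383 = 114 and Ps = 37/3 + (1/3)·383 = 140.
Buyers' price falls by P* − Pb = 126 − 114 = 12; sellers' price rises by Ps − P* = 140 − 126 = 14.
So consumers capture 12/26 = 6/13 of each unit of subsidy.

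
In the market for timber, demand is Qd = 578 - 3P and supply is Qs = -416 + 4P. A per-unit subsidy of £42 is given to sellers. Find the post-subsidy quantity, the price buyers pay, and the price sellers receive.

Pre-subsidy: 578 - 3P = -416 + 4P gives P* = 142, Q* = 152.
With the subsidy, sellers receive Ps = Pb + 42 for each unit, where Pb is the price buyers pay.
Supply in terms of Pb becomes Qs = -416 + 4(Pb + 42) = -248 + 4Pb. Setting this equal to demand: 578 - 3Pb = -248 + 4Pb, so Pb = 118.
Sellers receive Ps = 118 + 42 = 160; Q' = 578 − 3·118 = 224.

Q' = 224; buyers pay £118; sellers receive £160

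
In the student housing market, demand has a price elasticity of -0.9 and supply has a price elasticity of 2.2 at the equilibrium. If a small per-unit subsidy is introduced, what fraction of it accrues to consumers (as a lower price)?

Consumer share = 22/31

For a small subsidy around the equilibrium, the benefit split depends on the relative slopes, which at a point are proportional to the elasticities.
Buyer share = εs/(εs + |εd|) = 2.2/(2.2 + 0.9) = 22/31; seller share = |εd|/(εs + |εd|) = 9/31.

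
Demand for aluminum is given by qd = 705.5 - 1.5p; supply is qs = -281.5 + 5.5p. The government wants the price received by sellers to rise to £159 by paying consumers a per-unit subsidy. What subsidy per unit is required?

At a seller price of 159, quantity supplied is -281.5 + 5.5·159 = 593.
Buyers absorb 593 only when they pay pb with 705.5 − 1.5·pb = 593, i.e. pb = 75.
s = ps − pb = 159 − 75 = 84.

Required subsidy s = £84 per unit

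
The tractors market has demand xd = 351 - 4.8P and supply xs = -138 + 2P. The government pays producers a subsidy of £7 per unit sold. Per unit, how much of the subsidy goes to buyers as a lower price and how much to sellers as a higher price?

Pre-subsidy: 351 - 4.8P = -138 + 2P gives P* = 2445/34, x* = 99/17.
With the subsidy, sellers receive Ps = Pb + 7 for each unit, where Pb is the price buyers pay.
Supply in terms of Pb becomes xs = -138 + 2(Pb + 7) = -124 + 2Pb. Setting this equal to demand: 351 - 4.8Pb = -124 + 2Pb, so Pb = 2375/34.
Sellers receive Ps = 2375/34 + 7 = 2613/34; x' = 351 − 4.8·(2375/34) = 267/17.
Buyers' price falls by P* − Pb = 2445/34 − 2375/34 = 35/17; sellers' price rises by Ps − P* = 2613/34 − 2445/34 = 84/17.

Buyers gain 35/17 per unit; sellers gain 84/17 per unit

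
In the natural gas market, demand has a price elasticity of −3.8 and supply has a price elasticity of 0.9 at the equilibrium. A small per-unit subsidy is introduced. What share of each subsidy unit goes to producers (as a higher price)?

For a small subsidy around the equilibrium, the benefit split depends on the relative slopes, which at a point are proportional to the elasticities.
Buyer share = εs/(εs + |εd|) = 0.9/(0.9 + 3.8) = 9/47; seller share = |εd|/(εs + |εd|) = 38/47.
So producers capture 38/47 of the subsidy.

Producer share = 38/47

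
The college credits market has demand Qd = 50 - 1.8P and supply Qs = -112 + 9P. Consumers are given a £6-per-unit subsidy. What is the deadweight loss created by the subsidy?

Deadweight loss = £27

Pre-subsidy: 50 - 1.8P = -112 + 9P gives P* = 15, Q* = 23.
With the rebate, buyers effectively pay Pb = Ps − 6, where Ps is the price sellers receive.
Demand in terms of Ps becomes Qd = 50 − 1.8(Ps − 6) = 60.8 - 1.8Ps. Setting this equal to supply: 60.8 - 1.8Ps = -112 + 9Ps, so Ps = 16.
Buyers pay Pb = 16 − 6 = 10; Q' = -112 + 9·16 = 32.
The subsidy expands output by 32 − 23 = 9 past the efficient level; on those units the gap between marginal cost and willingness to pay runs from 0 up to 6.
DWL = ½ × 6 × 9 = 27.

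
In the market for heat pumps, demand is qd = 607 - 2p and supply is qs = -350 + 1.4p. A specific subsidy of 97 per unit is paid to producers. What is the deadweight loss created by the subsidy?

Pre-subsidy: 607 - 2p = -350 + 1.4p gives p* = 4785/17, q* = 749/17.
With the subsidy, sellers receive ps = pb + 97 for each unit, where pb is the price buyers pay.
Supply in terms of pb becomes qs = -350 + 1.4(pb + 97) = -214.2 + 1.4pb. Setting this equal to demand: 607 - 2pb = -214.2 + 1.4pb, so pb = 4106/17.
Sellers receive ps = 4106/17 + 97 = 5755/17; q' = 607 − 2·(4106/17) = 2107/17.
The subsidy expands output by 2107/17 − 749/17 = 1358/17 past the efficient level; on those units the gap between marginal cost and willingness to pay runs from 0 up to 97.
DWL = ½ × 97 × 1358/17 = 65863/17.

Deadweight loss = 65863/17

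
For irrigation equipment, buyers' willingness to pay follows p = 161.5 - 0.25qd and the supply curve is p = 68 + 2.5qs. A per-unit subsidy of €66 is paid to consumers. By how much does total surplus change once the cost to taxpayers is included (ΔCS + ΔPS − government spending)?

Net change in total surplus = -€792

Pre-subsidy: 161.5 - 0.25q = 68 + 2.5q gives q* = 34 and p* = 153.
With the rebate, buyers effectively pay pb = ps − 66, where ps is the price sellers receive.
On the curves, pb = 161.5 - 0.25q and ps = 68 + 2.5q; the wedge ps − pb = 66 gives 68 + 2.5q − (161.5 - 0.25q) = 66, so q' = 58.
Then pb = 161.5 − 0.25·58 = 147 and ps = 68 + 2.5·58 = 213.
ΔCS = ½(34 + 58)(153 − 147) = 276; ΔPS = ½(34 + 58)(213 − 153) = 2760.
Government spending = 66 × 58 = 3828.
Net change = 276 + 2760 − 3828 = -792. The loss equals the DWL triangle ½·66·24.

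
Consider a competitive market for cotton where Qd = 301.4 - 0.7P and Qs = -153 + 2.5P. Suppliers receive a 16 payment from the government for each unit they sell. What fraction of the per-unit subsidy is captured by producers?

Pre-subsidy: 301.4 - 0.7P = -153 + 2.5P gives P* = 142, Q* = 202.
With the subsidy, sellers receive Ps = Pb + 16 for each unit, where Pb is the price buyers pay.
Supply in terms of Pb becomes Qs = -153 + 2.5(Pb + 16) = -113 + 2.5Pb. Setting this equal to demand: 301.4 - 0.7Pb = -113 + 2.5Pb, so Pb = 129.5.
Sellers receive Ps = 129.5 + 16 = 145.5; Q' = 301.4 − 0.7·129.5 = 210.75.
Buyers' price falls by P* − Pb = 142 − 129.5 = 12.5; sellers' price rises by Ps − P* = 145.5 − 142 = 3.5.
So producers capture 3.5/16 = 0.21875 of each unit of subsidy.

Producer share = 0.21875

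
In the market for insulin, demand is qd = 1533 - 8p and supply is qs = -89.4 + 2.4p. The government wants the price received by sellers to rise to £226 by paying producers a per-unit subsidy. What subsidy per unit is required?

Required subsidy s = £91 per unit

At a seller price of 226, quantity supplied is -89.4 + 2.4·226 = 453.
Buyers absorb 453 only when they pay pb with 1533 − 8·pb = 453, i.e. pb = 135.
s = ps − pb = 226 − 135 = 91.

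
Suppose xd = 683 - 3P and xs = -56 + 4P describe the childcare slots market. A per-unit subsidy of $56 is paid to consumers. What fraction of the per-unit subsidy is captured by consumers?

Consumer share = 4/7

Pre-subsidy: 683 - 3P = -56 + 4P gives P* = 739/7, x* = 2564/7.
With the rebate, buyers effectively pay Pb = Ps − 56, where Ps is the price sellers receive.
Demand in terms of Ps becomes xd = 683 − 3(Ps − 56) = 851 - 3Ps. Setting this equal to supply: 851 - 3Ps = -56 + 4Ps, so Ps = 907/7.
Buyers pay Pb = 907/7 − 56 = 515/7; x' = -56 + 4·(907/7) = 3236/7.
Buyers' price falls by P* − Pb = 739/7 − 515/7 = 32; sellers' price rises by Ps − P* = 907/7 − 739/7 = 24.
So consumers capture 32/56 = 4/7 of each unit of subsidy.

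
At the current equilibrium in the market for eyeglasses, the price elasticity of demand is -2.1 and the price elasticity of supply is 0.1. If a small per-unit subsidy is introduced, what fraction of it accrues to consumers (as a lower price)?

For a small subsidy around the equilibrium, the benefit split depends on the relative slopes, which at a point are proportional to the elasticities.
Buyer share = εs/(εs + |εd|) = 0.1/(0.1 + 2.1) = 1/22; seller share = |εd|/(εs + |εd|) = 21/22.

Consumer share = 1/22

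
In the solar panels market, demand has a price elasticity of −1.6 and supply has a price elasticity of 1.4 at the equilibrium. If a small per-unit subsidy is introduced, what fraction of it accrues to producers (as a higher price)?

Producer share = 8/15

For a small subsidy around the equilibrium, the benefit split depends on the relative slopes, which at a point are proportional to the elasticities.
Buyer share = εs/(εs + |εd|) = 1.4/(1.4 + 1.6) = 7/15; seller share = |εd|/(εs + |εd|) = 8/15.
So producers capture 8/15 of the subsidy.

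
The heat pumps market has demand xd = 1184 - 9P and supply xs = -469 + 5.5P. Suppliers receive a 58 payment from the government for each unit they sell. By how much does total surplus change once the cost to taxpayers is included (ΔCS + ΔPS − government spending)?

Pre-subsidy: 1184 - 9P = -469 + 5.5P gives P* = 114, x* = 158.
With the subsidy, sellers receive Ps = Pb + 58 for each unit, where Pb is the price buyers pay.
Supply in terms of Pb becomes xs = -469 + 5.5(Pb + 58) = -150 + 5.5Pb. Setting this equal to demand: 1184 - 9Pb = -150 + 5.5Pb, so Pb = 92.
Sellers receive Ps = 92 + 58 = 150; x' = 1184 − 9·92 = 356.
ΔCS = ½(158 + 356)(114 − 92) = 5654; ΔPS = ½(158 + 356)(150 − 114) = 9252.
Government spending = 58 × 356 = 20648.
Net change = 5654 + 9252 − 20648 = -5742. The loss equals the DWL triangle ½·58·198.

Net change in total surplus = -5742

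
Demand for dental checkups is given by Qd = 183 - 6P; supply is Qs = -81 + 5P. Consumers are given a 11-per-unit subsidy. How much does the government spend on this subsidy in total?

Government cost = 759

Pre-subsidy: 183 - 6P = -81 + 5P gives P* = 24, Q* = 39.
With the rebate, buyers effectively pay Pb = Ps − 11, where Ps is the price sellers receive.
Demand in terms of Ps becomes Qd = 183 − 6(Ps − 11) = 249 - 6Ps. Setting this equal to supply: 249 - 6Ps = -81 + 5Ps, so Ps = 30.
Buyers pay Pb = 30 − 11 = 19; Q' = -81 + 5·30 = 69.
Government outlay = subsidy × quantity = 11 × 69 = 759.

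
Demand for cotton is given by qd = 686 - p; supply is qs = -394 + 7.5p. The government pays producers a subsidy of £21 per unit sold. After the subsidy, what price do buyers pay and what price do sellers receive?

Buyers pay 1845/17; sellers receive 2202/17

Pre-subsidy: 686 - p = -394 + 7.5p gives p* = 2160/17, q* = 9502/17.
With the subsidy, sellers receive ps = pb + 21 for each unit, where pb is the price buyers pay.
Supply in terms of pb becomes qs = -394 + 7.5(pb + 21) = -236.5 + 7.5pb. Setting this equal to demand: 686 - pb = -236.5 + 7.5pb, so pb = 1845/17.
Sellers receive ps = 1845/17 + 21 = 2202/17; q' = 686 − 1·(1845/17) = 9817/17.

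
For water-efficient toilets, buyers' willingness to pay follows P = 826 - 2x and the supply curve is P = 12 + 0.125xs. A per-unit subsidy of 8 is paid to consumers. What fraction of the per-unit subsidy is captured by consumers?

Pre-subsidy: 826 - 2x = 12 + 0.125x gives x* = 6512/17 and P* = 1018/17.
With the rebate, buyers effectively pay Pb = Ps − 8, where Ps is the price sellers receive.
On the curves, Pb = 826 - 2x and Ps = 12 + 0.125x; the wedge Ps − Pb = 8 gives 12 + 0.125x − (826 - 2x) = 8, so x' = 6576/17.
Then Pb = 826 − 2·(6576/17) = 890/17 and Ps = 12 + 0.125·(6576/17) = 1026/17.
Buyers' price falls by P* − Pb = 1018/17 − 890/17 = 128/17; sellers' price rises by Ps − P* = 1026/17 − 1018/17 = 8/17.
So consumers capture (128/17)/8 = 16/17 of each unit of subsidy.

Consumer share = 16/17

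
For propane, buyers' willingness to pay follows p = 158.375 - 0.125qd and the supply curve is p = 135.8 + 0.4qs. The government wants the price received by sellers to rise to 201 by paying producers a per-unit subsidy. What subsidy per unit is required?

At a seller price of 201, quantity supplied is -339.5 + 2.5·201 = 163.
Buyers absorb 163 only when they pay pb = 158.375 − 0.125·163 = 138.
s = ps − pb = 201 − 138 = 63.

Required subsidy s = 63 per unit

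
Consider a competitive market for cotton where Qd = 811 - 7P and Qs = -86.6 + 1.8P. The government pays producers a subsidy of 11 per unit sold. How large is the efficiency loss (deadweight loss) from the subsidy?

Pre-subsidy: 811 - 7P = -86.6 + 1.8P gives P* = 102, Q* = 97.
With the subsidy, sellers receive Ps = Pb + 11 for each unit, where Pb is the price buyers pay.
Supply in terms of Pb becomes Qs = -86.6 + 1.8(Pb + 11) = -66.8 + 1.8Pb. Setting this equal to demand: 811 - 7Pb = -66.8 + 1.8Pb, so Pb = 99.75.
Sellers receive Ps = 99.75 + 11 = 110.75; Q' = 811 − 7·99.75 = 112.75.
The subsidy expands output by 112.75 − 97 = 15.75 past the efficient level; on those units the gap between marginal cost and willingness to pay runs from 0 up to 11.
DWL = ½ × 11 × 15.75 = 86.625.

Deadweight loss = 86.625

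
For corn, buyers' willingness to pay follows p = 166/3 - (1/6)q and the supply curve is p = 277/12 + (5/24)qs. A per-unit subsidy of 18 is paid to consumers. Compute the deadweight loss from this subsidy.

Deadweight loss = 432

Pre-subsidy: 166/3 - (1/6)q = 277/12 + (5/24)q gives q* = 86 and p* = 41.
With the rebate, buyers effectively pay pb = ps − 18, where ps is the price sellers receive.
On the curves, pb = 166/3 - (1/6)q and ps = 277/12 + (5/24)q; the wedge ps − pb = 18 gives 277/12 + (5/24)q − (166/3 - (1/6)q) = 18, so q' = 134.
Then pb = 166/3 − (1/6)·134 = 33 and ps = 277/12 + (5/24)·134 = 51.
The subsidy expands output by 134 − 86 = 48 past the efficient level; on those units the gap between marginal cost and willingness to pay runs from 0 up to 18.
DWL = ½ × 18 × 48 = 432.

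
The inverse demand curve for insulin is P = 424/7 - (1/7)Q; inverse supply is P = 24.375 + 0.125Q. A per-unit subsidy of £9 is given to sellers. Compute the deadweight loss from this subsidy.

Deadweight loss = £151.2

Pre-subsidy: 424/7 - (1/7)Q = 24.375 + 0.125Q gives Q* = 2027/15 and P* = 619/15.
With the subsidy, sellers receive Ps = Pb + 9 for each unit, where Pb is the price buyers pay.
On the curves, Pb = 424/7 - (1/7)Q and Ps = 24.375 + 0.125Q; the wedge Ps − Pb = 9 gives 24.375 + 0.125Q − (424/7 - (1/7)Q) = 9, so Q' = 2531/15.
Then Pb = 424/7 − (1/7)·(2531/15) = 547/15 and Ps = 24.375 + 0.125·(2531/15) = 682/15.
The subsidy expands output by 2531/15 − 2027/15 = 33.6 past the efficient level; on those units the gap between marginal cost and willingness to pay runs from 0 up to 9.
DWL = ½ × 9 × 33.6 = 151.2.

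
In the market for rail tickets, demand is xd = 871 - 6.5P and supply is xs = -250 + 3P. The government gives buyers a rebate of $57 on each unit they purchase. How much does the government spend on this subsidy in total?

Government cost = $12597

Pre-subsidy: 871 - 6.5P = -250 + 3P gives P* = 118, x* = 104.
With the rebate, buyers effectively pay Pb = Ps − 57, where Ps is the price sellers receive.
Demand in terms of Ps becomes xd = 871 − 6.5(Ps − 57) = 1241.5 - 6.5Ps. Setting this equal to supply: 1241.5 - 6.5Ps = -250 + 3Ps, so Ps = 157.
Buyers pay Pb = 157 − 57 = 100; x' = -250 + 3·157 = 221.
Government outlay = subsidy × quantity = 57 × 221 = 12597.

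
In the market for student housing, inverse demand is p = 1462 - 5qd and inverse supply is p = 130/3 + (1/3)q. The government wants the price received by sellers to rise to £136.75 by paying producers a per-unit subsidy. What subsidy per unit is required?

At a seller price of 136.75, quantity supplied is -130 + 3·136.75 = 280.25.
Buyers absorb 280.25 only when they pay pb = 1462 − 5·280.25 = 60.75.
s = ps − pb = 136.75 − 60.75 = 76.

Required subsidy s = £76 per unit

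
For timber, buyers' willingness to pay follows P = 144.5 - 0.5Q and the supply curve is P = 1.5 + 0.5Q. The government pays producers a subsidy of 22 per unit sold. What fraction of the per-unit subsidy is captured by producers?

Pre-subsidy: 144.5 - 0.5Q = 1.5 + 0.5Q gives Q* = 143 and P* = 73.
With the subsidy, sellers receive Ps = Pb + 22 for each unit, where Pb is the price buyers pay.
On the curves, Pb = 144.5 - 0.5Q and Ps = 1.5 + 0.5Q; the wedge Ps − Pb = 22 gives 1.5 + 0.5Q − (144.5 - 0.5Q) = 22, so Q' = 165.
Then Pb = 144.5 − 0.5·165 = 62 and Ps = 1.5 + 0.5·165 = 84.
Buyers' price falls by P* − Pb = 73 − 62 = 11; sellers' price rises by Ps − P* = 84 − 73 = 11.
So producers capture 11/22 = 0.5 of each unit of subsidy.

Producer share = 0.5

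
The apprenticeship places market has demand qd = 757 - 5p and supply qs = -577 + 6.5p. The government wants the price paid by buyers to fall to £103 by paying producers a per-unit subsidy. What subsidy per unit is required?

Required subsidy s = £23 per unit

At a buyer price of 103, quantity demanded is 757 − 5·103 = 242.
Sellers supply 242 only when they receive ps with -577 + 6.5·ps = 242, i.e. ps = 126.
s = ps − pb = 126 − 103 = 23.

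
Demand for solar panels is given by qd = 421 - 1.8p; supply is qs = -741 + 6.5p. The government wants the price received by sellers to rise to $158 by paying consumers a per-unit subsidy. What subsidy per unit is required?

At a seller price of 158, quantity supplied is -741 + 6.5·158 = 286.
Buyers absorb 286 only when they pay pb with 421 − 1.8·pb = 286, i.e. pb = 75.
s = ps − pb = 158 − 75 = 83.

Required subsidy s = $83 per unit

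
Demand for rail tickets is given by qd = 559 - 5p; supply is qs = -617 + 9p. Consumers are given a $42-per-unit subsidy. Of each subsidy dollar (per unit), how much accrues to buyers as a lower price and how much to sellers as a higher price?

Buyers gain $27 per unit; sellers gain $15 per unit

Pre-subsidy: 559 - 5p = -617 + 9p gives p* = 84, q* = 139.
With the rebate, buyers effectively pay pb = ps − 42, where ps is the price sellers receive.
Demand in terms of ps becomes qd = 559 − 5(ps − 42) = 769 - 5ps. Setting this equal to supply: 769 - 5ps = -617 + 9ps, so ps = 99.
Buyers pay pb = 99 − 42 = 57; q' = -617 + 9·99 = 274.
Buyers' price falls by p* − pb = 84 − 57 = 27; sellers' price rises by ps − p* = 99 − 84 = 15.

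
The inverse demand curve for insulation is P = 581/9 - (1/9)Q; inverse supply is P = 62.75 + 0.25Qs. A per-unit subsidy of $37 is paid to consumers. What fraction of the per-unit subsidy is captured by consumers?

Consumer share = 4/13

Pre-subsidy: 581/9 - (1/9)Q = 62.75 + 0.25Q gives Q* = 5 and P* = 64.
With the rebate, buyers effectively pay Pb = Ps − 37, where Ps is the price sellers receive.
On the curves, Pb = 581/9 - (1/9)Q and Ps = 62.75 + 0.25Q; the wedge Ps − Pb = 37 gives 62.75 + 0.25Q − (581/9 - (1/9)Q) = 37, so Q' = 1397/13.
Then Pb = 581/9 − (1/9)·(1397/13) = 684/13 and Ps = 62.75 + 0.25·(1397/13) = 1165/13.
Buyers' price falls by P* − Pb = 64 − 684/13 = 148/13; sellers' price rises by Ps − P* = 1165/13 − 64 = 333/13.
So consumers capture (148/13)/37 = 4/13 of each unit of subsidy.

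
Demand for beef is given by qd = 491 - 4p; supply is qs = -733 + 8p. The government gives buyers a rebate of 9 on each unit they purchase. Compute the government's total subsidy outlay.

Government cost = 963

Pre-subsidy: 491 - 4p = -733 + 8p gives p* = 102, q* = 83.
With the rebate, buyers effectively pay pb = ps − 9, where ps is the price sellers receive.
Demand in terms of ps becomes qd = 491 − 4(ps − 9) = 527 - 4ps. Setting this equal to supply: 527 - 4ps = -733 + 8ps, so ps = 105.
Buyers pay pb = 105 − 9 = 96; q' = -733 + 8·105 = 107.
Government outlay = subsidy × quantity = 9 × 107 = 963.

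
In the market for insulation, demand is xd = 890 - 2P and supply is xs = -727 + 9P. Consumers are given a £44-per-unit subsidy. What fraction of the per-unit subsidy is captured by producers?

Pre-subsidy: 890 - 2P = -727 + 9P gives P* = 147, x* = 596.
With the rebate, buyers effectively pay Pb = Ps − 44, where Ps is the price sellers receive.
Demand in terms of Ps becomes xd = 890 − 2(Ps − 44) = 978 - 2Ps. Setting this equal to supply: 978 - 2Ps = -727 + 9Ps, so Ps = 155.
Buyers pay Pb = 155 − 44 = 111; x' = -727 + 9·155 = 668.
Buyers' price falls by P* − Pb = 147 − 111 = 36; sellers' price rises by Ps − P* = 155 − 147 = 8.
So producers capture 8/44 = 2/11 of each unit of subsidy.

Producer share = 2/11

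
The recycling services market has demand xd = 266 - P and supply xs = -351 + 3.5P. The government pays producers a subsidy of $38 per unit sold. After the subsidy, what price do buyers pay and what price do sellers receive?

Pre-subsidy: 266 - P = -351 + 3.5P gives P* = 1234/9, x* = 1160/9.
With the subsidy, sellers receive Ps = Pb + 38 for each unit, where Pb is the price buyers pay.
Supply in terms of Pb becomes xs = -351 + 3.5(Pb + 38) = -218 + 3.5Pb. Setting this equal to demand: 266 - Pb = -218 + 3.5Pb, so Pb = 968/9.
Sellers receive Ps = 968/9 + 38 = 1310/9; x' = 266 − 1·(968/9) = 1426/9.

Buyers pay 968/9; sellers receive 1310/9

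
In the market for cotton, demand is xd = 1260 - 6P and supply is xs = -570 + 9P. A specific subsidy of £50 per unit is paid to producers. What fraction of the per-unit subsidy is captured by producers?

Producer share = 0.4

Pre-subsidy: 1260 - 6P = -570 + 9P gives P* = 122, x* = 528.
With the subsidy, sellers receive Ps = Pb + 50 for each unit, where Pb is the price buyers pay.
Supply in terms of Pb becomes xs = -570 + 9(Pb + 50) = -120 + 9Pb. Setting this equal to demand: 1260 - 6Pb = -120 + 9Pb, so Pb = 92.
Sellers receive Ps = 92 + 50 = 142; x' = 1260 − 6·92 = 708.
Buyers' price falls by P* − Pb = 122 − 92 = 30; sellers' price rises by Ps − P* = 142 − 122 = 20.
So producers capture 20/50 = 0.4 of each unit of subsidy.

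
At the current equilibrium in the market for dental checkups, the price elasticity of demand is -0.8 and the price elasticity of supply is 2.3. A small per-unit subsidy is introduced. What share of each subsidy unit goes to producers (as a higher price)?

Producer share = 8/31

For a small subsidy around the equilibrium, the benefit split depends on the relative slopes, which at a point are proportional to the elasticities.
Buyer share = εs/(εs + |εd|) = 2.3/(2.3 + 0.8) = 23/31; seller share = |εd|/(εs + |εd|) = 8/31.
So producers capture 8/31 of the subsidy.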